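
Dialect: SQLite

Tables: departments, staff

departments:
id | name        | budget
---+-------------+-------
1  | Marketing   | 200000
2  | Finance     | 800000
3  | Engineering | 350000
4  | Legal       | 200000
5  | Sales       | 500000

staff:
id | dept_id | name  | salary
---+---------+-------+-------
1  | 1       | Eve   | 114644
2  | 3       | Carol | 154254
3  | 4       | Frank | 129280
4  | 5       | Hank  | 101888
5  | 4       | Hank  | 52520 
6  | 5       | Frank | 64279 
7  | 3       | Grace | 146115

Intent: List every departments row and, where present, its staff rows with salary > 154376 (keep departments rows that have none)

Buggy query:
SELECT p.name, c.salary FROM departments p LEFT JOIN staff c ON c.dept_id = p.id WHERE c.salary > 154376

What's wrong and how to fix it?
Bug: Filtering c.salary in WHERE discards the NULL rows produced by LEFT JOIN, turning it into an inner join

Fix: Put 'c.salary > 154376' in the JOIN's ON clause instead of WHERE

Corrected query:
SELECT p.name, c.salary FROM departments p LEFT JOIN staff c ON c.dept_id = p.id AND c.salary > 154376

Result:
name        | salary
------------+-------
Marketing   | NULL  
Finance     | NULL  
Engineering | NULL  
Legal       | NULL  
Sales       | NULL  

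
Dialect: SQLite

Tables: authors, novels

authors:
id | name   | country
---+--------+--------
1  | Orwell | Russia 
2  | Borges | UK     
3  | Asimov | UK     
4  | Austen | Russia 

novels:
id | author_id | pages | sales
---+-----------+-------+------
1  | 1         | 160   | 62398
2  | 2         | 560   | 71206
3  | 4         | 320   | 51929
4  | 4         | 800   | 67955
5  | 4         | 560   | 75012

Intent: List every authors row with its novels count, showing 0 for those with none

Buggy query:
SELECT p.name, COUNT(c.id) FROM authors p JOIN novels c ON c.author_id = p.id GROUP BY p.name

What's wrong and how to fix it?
Bug: INNER JOIN drops authors rows that have no matching novels rows

Fix: Use LEFT JOIN so parents without children still appear (COUNT(c.id) gives 0)

Corrected query:
SELECT p.name, COUNT(c.id) FROM authors p LEFT JOIN novels c ON c.author_id = p.id GROUP BY p.name

Result:
name   | COUNT(c.id)
-------+------------
Asimov | 0          
Austen | 3          
Borges | 1          
Orwell | 1          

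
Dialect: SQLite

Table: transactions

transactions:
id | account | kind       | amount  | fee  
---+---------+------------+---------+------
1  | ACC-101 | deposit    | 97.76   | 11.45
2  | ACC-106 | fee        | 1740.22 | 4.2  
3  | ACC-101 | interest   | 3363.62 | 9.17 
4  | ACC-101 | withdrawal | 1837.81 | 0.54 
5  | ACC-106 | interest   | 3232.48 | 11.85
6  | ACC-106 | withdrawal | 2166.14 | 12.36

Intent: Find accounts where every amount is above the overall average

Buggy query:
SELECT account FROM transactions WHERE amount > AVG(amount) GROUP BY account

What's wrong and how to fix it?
Bug: WHERE evaluates per row before aggregation, so AVG() is unavailable

Fix: Compute the overall average in a scalar subquery and compare each group's MIN against it in HAVING

Corrected query:
SELECT account FROM transactions GROUP BY account HAVING MIN(amount) > (SELECT AVG(amount) FROM transactions)

Result:
(no rows)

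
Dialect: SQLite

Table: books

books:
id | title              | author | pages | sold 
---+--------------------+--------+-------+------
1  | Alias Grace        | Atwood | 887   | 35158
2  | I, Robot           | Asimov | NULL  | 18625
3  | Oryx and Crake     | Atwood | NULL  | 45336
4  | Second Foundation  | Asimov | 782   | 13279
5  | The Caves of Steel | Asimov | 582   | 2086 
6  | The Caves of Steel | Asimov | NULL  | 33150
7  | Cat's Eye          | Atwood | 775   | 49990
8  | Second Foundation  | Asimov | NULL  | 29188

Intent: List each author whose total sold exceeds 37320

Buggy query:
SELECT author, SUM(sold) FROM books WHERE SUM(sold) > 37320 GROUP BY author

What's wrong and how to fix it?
Bug: SUM(sold) is an aggregate, but WHERE filters rows before aggregation

Fix: Use HAVING (which filters groups after aggregation) instead of WHERE

Corrected query:
SELECT author, SUM(sold) FROM books GROUP BY author HAVING SUM(sold) > 37320

Result:
author | SUM(sold)
-------+----------
Asimov | 96328    
Atwood | 130484   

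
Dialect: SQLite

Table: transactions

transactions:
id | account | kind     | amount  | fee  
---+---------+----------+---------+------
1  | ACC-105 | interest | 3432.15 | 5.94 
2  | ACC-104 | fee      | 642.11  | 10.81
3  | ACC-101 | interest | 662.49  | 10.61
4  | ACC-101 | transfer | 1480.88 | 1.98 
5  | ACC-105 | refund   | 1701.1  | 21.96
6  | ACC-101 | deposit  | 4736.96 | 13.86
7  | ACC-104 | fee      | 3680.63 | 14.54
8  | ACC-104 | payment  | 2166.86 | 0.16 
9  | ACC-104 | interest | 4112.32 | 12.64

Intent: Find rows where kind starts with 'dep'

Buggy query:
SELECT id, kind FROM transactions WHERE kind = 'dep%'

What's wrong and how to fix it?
Bug: '=' compares the literal string including the % character; pattern matching needs LIKE

Fix: Use LIKE for wildcard pattern matching

Corrected query:
SELECT id, kind FROM transactions WHERE kind LIKE 'dep%'

Result:
id | kind   
---+--------
6  | deposit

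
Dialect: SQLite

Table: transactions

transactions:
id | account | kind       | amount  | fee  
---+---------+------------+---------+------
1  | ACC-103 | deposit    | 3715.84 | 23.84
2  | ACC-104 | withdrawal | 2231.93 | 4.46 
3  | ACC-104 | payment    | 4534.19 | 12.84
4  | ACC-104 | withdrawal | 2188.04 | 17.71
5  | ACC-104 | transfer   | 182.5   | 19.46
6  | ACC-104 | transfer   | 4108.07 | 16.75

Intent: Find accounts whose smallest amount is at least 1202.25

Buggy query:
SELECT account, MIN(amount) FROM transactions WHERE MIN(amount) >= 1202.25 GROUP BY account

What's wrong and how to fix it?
Bug: MIN() in WHERE is a misuse of aggregate

Fix: Use HAVING for the per-group MIN condition

Corrected query:
SELECT account, MIN(amount) FROM transactions GROUP BY account HAVING MIN(amount) >= 1202.25

Result:
account | MIN(amount)
--------+------------
ACC-103 | 3715.84    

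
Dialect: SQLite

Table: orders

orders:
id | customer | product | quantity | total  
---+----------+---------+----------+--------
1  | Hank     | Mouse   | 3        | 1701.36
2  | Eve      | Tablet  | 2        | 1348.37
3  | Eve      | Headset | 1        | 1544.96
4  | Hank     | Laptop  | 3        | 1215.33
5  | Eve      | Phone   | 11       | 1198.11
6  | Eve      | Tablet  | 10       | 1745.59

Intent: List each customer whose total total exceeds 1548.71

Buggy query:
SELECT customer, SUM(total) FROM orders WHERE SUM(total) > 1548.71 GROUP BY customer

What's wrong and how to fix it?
Bug: Aggregate functions cannot appear in a WHERE clause

Fix: Use HAVING (which filters groups after aggregation) instead of WHERE

Corrected query:
SELECT customer, SUM(total) FROM orders GROUP BY customer HAVING SUM(total) > 1548.71

Result:
customer | SUM(total)
---------+-----------
Eve      | 5837.03   
Hank     | 2916.69   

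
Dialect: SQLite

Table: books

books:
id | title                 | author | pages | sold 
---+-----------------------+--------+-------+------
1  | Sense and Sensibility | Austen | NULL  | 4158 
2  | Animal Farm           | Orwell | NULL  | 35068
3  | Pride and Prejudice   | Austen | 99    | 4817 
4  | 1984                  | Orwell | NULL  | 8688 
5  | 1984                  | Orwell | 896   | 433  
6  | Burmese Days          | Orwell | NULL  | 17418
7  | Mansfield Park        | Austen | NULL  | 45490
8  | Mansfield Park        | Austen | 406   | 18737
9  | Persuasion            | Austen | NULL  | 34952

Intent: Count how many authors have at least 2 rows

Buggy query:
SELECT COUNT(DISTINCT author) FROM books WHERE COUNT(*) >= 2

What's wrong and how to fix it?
Bug: WHERE filters individual rows, not groups, so a group-level COUNT is invalid there

Fix: Use a subquery that GROUPs and filters with HAVING, then count its rows

Corrected query:
SELECT COUNT(*) FROM (SELECT author FROM books GROUP BY author HAVING COUNT(*) >= 2)

Result:
COUNT(*)
--------
2       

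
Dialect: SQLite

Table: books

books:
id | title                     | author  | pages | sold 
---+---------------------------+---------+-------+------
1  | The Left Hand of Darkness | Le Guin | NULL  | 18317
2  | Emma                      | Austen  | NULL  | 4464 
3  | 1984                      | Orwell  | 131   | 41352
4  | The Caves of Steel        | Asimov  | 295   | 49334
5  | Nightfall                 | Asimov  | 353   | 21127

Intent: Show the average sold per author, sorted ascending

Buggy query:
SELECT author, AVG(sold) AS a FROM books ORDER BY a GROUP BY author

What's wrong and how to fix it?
Bug: GROUP BY must precede ORDER BY

Fix: Move ORDER BY to the end, after GROUP BY

Corrected query:
SELECT author, AVG(sold) AS a FROM books GROUP BY author ORDER BY a

Result:
author  | a      
--------+--------
Austen  | 4464   
Le Guin | 18317  
Asimov  | 35230.5
Orwell  | 41352  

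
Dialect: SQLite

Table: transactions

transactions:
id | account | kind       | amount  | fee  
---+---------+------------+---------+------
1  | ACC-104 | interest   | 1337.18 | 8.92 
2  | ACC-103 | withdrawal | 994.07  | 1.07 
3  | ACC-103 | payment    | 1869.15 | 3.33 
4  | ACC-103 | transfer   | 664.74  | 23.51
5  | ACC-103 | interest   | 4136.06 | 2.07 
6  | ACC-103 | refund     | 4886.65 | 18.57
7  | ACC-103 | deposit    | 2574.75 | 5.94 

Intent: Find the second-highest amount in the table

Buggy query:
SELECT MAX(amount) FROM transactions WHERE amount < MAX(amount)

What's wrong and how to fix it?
Bug: MAX(amount) on the right of the comparison is an aggregate-in-WHERE error

Fix: Put the inner MAX in a scalar subquery

Corrected query:
SELECT MAX(amount) FROM transactions WHERE amount < (SELECT MAX(amount) FROM transactions)

Result:
MAX(amount)
-----------
4136.06    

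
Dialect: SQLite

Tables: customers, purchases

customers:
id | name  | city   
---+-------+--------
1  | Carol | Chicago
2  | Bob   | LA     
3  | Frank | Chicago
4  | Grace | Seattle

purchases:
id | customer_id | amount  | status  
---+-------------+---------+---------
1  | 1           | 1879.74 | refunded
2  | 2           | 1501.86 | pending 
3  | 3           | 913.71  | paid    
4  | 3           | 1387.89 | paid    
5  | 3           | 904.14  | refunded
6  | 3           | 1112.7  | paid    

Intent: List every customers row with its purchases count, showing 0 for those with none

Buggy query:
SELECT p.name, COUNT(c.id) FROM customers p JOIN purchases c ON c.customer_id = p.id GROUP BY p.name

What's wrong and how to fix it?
Bug: INNER JOIN drops customers rows that have no matching purchases rows

Fix: Switch to LEFT JOIN to retain unmatched parent rows

Corrected query:
SELECT p.name, COUNT(c.id) FROM customers p LEFT JOIN purchases c ON c.customer_id = p.id GROUP BY p.name

Result:
name  | COUNT(c.id)
------+------------
Bob   | 1          
Carol | 1          
Frank | 4          
Grace | 0          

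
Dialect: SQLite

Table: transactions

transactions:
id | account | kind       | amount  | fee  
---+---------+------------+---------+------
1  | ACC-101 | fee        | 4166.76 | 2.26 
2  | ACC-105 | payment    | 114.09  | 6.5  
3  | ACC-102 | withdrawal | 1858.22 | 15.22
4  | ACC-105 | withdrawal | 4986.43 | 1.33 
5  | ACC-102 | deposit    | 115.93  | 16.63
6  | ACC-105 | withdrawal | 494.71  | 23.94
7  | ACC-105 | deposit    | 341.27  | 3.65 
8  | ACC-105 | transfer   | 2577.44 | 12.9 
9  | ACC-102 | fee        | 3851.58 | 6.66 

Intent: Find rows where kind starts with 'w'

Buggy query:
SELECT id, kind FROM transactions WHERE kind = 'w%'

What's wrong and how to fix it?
Bug: Wildcards only work with LIKE; '=' treats '%' as a literal character

Fix: Use LIKE for wildcard pattern matching

Corrected query:
SELECT id, kind FROM transactions WHERE kind LIKE 'w%'

Result:
id | kind      
---+-----------
3  | withdrawal
4  | withdrawal
6  | withdrawal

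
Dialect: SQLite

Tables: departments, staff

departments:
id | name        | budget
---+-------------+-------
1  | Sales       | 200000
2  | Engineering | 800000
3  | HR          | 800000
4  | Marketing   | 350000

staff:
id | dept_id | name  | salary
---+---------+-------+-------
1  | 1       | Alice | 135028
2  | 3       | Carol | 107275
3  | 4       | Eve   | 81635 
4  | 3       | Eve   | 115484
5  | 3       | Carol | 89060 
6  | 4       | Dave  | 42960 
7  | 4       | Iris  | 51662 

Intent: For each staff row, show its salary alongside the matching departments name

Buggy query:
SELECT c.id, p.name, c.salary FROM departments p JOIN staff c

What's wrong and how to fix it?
Bug: JOIN with no ON clause produces a cartesian product; every staff row pairs with every departments row

Fix: Add ON c.dept_id = p.id to the JOIN

Corrected query:
SELECT c.id, p.name, c.salary FROM departments p JOIN staff c ON c.dept_id = p.id

Result:
id | name      | salary
---+-----------+-------
1  | Sales     | 135028
2  | HR        | 107275
3  | Marketing | 81635 
4  | HR        | 115484
5  | HR        | 89060 
6  | Marketing | 42960 
7  | Marketing | 51662 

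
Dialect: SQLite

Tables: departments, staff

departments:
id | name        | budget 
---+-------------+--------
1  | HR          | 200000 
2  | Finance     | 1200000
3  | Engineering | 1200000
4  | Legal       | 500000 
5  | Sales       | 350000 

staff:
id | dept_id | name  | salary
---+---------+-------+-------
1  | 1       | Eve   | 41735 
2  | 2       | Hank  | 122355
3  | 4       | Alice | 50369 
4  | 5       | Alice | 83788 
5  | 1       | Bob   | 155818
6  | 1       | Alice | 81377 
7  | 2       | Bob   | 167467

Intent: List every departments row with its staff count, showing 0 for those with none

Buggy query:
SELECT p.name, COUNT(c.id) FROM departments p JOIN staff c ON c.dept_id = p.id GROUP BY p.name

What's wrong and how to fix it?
Bug: An inner join excludes parents with zero children

Fix: Switch to LEFT JOIN to retain unmatched parent rows

Corrected query:
SELECT p.name, COUNT(c.id) FROM departments p LEFT JOIN staff c ON c.dept_id = p.id GROUP BY p.name

Result:
name        | COUNT(c.id)
------------+------------
Engineering | 0          
Finance     | 2          
HR          | 3          
Legal       | 1          
Sales       | 1          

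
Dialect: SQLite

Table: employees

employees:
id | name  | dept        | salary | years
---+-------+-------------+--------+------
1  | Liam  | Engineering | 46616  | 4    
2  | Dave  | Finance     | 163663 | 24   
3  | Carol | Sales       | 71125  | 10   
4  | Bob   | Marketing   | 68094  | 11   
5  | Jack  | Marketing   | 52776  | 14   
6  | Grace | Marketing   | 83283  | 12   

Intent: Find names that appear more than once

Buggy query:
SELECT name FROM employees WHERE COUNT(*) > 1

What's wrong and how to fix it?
Bug: WHERE can't reference COUNT(*); aggregates are computed after WHERE

Fix: Group first, then use HAVING for the count condition

Corrected query:
SELECT name FROM employees GROUP BY name HAVING COUNT(*) > 1

Result:
(no rows)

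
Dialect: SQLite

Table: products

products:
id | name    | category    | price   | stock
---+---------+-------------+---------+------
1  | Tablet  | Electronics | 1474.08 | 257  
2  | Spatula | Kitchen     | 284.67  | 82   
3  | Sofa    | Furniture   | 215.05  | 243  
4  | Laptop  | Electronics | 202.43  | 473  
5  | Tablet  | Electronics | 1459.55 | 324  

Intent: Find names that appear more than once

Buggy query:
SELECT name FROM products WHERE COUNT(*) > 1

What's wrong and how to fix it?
Bug: COUNT(*) is an aggregate and cannot be used in WHERE

Fix: GROUP BY name, then filter groups with HAVING COUNT(*) > 1

Corrected query:
SELECT name FROM products GROUP BY name HAVING COUNT(*) > 1

Result:
name  
------
Tablet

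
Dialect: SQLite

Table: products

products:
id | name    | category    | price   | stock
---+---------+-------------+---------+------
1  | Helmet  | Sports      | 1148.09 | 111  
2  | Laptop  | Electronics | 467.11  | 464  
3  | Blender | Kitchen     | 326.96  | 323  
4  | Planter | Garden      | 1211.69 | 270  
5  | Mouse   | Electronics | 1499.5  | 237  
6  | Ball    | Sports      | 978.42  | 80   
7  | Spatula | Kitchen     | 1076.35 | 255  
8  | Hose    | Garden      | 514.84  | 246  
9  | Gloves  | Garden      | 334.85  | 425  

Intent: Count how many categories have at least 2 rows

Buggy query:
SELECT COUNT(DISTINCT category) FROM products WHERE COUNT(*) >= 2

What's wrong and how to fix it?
Bug: WHERE filters individual rows, not groups, so a group-level COUNT is invalid there

Fix: Use a subquery that GROUPs and filters with HAVING, then count its rows

Corrected query:
SELECT COUNT(*) FROM (SELECT category FROM products GROUP BY category HAVING COUNT(*) >= 2)

Result:
COUNT(*)
--------
4       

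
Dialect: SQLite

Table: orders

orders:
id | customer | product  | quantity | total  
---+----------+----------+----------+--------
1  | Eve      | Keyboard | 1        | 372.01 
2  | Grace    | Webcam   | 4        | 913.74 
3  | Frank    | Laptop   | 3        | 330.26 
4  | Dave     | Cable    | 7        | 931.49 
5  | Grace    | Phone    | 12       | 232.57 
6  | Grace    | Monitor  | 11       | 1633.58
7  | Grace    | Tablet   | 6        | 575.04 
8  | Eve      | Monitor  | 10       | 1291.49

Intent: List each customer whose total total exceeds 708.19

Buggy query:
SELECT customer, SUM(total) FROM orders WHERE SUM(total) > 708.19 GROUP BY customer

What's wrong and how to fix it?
Bug: Aggregate functions cannot appear in a WHERE clause

Fix: Move the aggregate condition to a HAVING clause

Corrected query:
SELECT customer, SUM(total) FROM orders GROUP BY customer HAVING SUM(total) > 708.19

Result:
customer | SUM(total)
---------+-----------
Dave     | 931.49    
Eve      | 1663.5    
Grace    | 3354.93   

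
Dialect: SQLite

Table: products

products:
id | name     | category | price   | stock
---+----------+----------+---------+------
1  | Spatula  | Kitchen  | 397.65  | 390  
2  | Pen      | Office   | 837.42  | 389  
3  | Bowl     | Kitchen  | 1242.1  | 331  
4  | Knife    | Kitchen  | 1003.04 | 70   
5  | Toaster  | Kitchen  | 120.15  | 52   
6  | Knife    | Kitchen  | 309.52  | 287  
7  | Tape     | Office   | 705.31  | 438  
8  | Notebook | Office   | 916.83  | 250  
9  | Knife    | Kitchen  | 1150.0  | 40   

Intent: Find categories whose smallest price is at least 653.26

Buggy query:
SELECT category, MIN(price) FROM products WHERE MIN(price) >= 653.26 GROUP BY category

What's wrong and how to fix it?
Bug: MIN() in WHERE is a misuse of aggregate

Fix: Replace WHERE with HAVING after the GROUP BY

Corrected query:
SELECT category, MIN(price) FROM products GROUP BY category HAVING MIN(price) >= 653.26

Result:
category | MIN(price)
---------+-----------
Office   | 705.31    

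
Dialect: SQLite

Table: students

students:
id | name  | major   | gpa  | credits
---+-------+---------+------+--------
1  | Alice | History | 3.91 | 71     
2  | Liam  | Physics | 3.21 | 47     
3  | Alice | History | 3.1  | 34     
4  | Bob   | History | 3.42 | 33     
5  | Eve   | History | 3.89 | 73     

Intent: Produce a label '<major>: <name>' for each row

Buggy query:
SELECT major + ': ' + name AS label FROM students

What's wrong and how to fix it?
Bug: '+' is numeric addition; on text columns SQLite converts them to 0 instead of concatenating

Fix: Use the || operator for string concatenation

Corrected query:
SELECT major || ': ' || name AS label FROM students

Result:
label         
--------------
History: Alice
Physics: Liam 
History: Alice
History: Bob  
History: Eve  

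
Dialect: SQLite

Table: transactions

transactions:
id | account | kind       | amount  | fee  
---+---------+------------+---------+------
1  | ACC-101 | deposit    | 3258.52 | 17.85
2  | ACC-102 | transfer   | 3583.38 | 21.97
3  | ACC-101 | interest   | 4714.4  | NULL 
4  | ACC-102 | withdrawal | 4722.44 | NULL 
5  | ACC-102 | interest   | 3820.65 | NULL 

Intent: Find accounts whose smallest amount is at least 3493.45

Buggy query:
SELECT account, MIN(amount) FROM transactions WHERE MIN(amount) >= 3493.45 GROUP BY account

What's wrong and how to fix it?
Bug: Aggregates like MIN are computed per group after WHERE runs

Fix: Replace WHERE with HAVING after the GROUP BY

Corrected query:
SELECT account, MIN(amount) FROM transactions GROUP BY account HAVING MIN(amount) >= 3493.45

Result:
account | MIN(amount)
--------+------------
ACC-102 | 3583.38    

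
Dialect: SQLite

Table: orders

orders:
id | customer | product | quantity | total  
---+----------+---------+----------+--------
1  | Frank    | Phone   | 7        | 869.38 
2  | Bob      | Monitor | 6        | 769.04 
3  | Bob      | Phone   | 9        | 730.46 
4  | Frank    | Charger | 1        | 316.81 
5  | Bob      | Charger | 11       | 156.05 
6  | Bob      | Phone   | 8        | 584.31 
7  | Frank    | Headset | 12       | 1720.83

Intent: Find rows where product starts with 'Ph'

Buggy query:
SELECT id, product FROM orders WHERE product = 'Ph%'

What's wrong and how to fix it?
Bug: '=' compares the literal string including the % character; pattern matching needs LIKE

Fix: Replace '=' with LIKE so 'Ph%' is treated as a pattern

Corrected query:
SELECT id, product FROM orders WHERE product LIKE 'Ph%'

Result:
id | product
---+--------
1  | Phone  
3  | Phone  
6  | Phone  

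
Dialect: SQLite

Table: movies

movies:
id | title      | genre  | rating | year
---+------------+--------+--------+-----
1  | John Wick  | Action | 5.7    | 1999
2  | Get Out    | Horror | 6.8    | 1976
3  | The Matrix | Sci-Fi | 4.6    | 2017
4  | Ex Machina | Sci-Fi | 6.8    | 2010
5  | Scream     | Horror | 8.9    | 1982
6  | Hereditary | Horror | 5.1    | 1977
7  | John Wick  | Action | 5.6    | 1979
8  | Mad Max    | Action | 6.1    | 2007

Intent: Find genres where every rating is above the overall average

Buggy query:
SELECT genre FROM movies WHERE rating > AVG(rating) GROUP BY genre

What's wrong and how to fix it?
Bug: AVG() is an aggregate; it can't sit directly in WHERE

Fix: Use a subquery for AVG and a HAVING MIN(...) filter so the condition holds for every row in the group

Corrected query:
SELECT genre FROM movies GROUP BY genre HAVING MIN(rating) > (SELECT AVG(rating) FROM movies)

Result:
(no rows)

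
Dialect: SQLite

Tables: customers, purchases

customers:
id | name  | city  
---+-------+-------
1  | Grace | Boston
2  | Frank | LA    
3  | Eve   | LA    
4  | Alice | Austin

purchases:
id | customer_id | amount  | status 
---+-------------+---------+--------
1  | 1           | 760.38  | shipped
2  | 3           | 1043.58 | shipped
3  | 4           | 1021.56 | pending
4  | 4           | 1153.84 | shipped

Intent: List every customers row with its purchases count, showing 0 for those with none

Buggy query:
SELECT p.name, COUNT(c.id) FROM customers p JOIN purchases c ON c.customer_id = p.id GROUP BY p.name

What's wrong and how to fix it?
Bug: An inner join excludes parents with zero children

Fix: Use LEFT JOIN so parents without children still appear (COUNT(c.id) gives 0)

Corrected query:
SELECT p.name, COUNT(c.id) FROM customers p LEFT JOIN purchases c ON c.customer_id = p.id GROUP BY p.name

Result:
name  | COUNT(c.id)
------+------------
Alice | 2          
Eve   | 1          
Frank | 0          
Grace | 1          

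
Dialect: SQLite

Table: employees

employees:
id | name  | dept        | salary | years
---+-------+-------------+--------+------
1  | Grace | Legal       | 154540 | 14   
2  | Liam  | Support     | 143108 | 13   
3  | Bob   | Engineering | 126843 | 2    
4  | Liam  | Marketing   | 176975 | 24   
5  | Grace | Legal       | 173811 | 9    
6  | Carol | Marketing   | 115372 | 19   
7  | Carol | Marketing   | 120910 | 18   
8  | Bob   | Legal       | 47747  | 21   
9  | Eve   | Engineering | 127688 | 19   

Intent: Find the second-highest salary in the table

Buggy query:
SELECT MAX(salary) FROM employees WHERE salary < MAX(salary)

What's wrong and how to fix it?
Bug: MAX(salary) on the right of the comparison is an aggregate-in-WHERE error

Fix: Put the inner MAX in a scalar subquery

Corrected query:
SELECT MAX(salary) FROM employees WHERE salary < (SELECT MAX(salary) FROM employees)

Result:
MAX(salary)
-----------
173811     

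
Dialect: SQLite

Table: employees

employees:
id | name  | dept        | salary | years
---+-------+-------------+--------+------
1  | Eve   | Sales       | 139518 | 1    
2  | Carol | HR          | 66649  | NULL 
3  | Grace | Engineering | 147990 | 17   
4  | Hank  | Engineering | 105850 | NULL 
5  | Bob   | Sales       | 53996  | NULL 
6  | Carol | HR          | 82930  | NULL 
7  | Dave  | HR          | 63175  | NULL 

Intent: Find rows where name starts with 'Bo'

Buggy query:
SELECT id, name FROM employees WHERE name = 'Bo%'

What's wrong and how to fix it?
Bug: '=' compares the literal string including the % character; pattern matching needs LIKE

Fix: Replace '=' with LIKE so 'Bo%' is treated as a pattern

Corrected query:
SELECT id, name FROM employees WHERE name LIKE 'Bo%'

Result:
id | name
---+-----
5  | Bob 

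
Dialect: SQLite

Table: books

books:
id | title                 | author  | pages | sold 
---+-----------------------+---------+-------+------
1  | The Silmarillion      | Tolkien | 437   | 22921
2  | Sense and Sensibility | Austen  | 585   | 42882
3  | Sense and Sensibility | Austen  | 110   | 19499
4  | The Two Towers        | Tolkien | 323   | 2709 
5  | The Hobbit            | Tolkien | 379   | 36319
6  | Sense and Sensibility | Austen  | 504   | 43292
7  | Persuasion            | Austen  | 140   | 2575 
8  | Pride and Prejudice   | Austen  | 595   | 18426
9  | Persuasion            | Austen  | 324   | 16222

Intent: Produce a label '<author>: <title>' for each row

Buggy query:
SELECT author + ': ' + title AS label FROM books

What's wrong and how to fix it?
Bug: '+' is numeric addition; on text columns SQLite converts them to 0 instead of concatenating

Fix: Replace + with || to concatenate text

Corrected query:
SELECT author || ': ' || title AS label FROM books

Result:
label                        
-----------------------------
Tolkien: The Silmarillion    
Austen: Sense and Sensibility
Austen: Sense and Sensibility
Tolkien: The Two Towers      
Tolkien: The Hobbit          
Austen: Sense and Sensibility
Austen: Persuasion           
Austen: Pride and Prejudice  
Austen: Persuasion           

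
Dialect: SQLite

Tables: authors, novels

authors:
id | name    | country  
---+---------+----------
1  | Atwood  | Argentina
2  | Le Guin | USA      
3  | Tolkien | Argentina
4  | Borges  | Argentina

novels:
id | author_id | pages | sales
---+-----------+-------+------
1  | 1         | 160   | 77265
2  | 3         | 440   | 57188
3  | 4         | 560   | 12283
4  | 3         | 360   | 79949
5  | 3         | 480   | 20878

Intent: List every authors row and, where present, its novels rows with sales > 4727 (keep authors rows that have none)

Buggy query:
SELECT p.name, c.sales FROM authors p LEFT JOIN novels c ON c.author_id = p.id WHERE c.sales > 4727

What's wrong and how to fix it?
Bug: A WHERE condition on the right-hand table after LEFT JOIN drops unmatched parents

Fix: Put 'c.sales > 4727' in the JOIN's ON clause instead of WHERE

Corrected query:
SELECT p.name, c.sales FROM authors p LEFT JOIN novels c ON c.author_id = p.id AND c.sales > 4727

Result:
name    | sales
--------+------
Atwood  | 77265
Le Guin | NULL 
Tolkien | 20878
Tolkien | 57188
Tolkien | 79949
Borges  | 12283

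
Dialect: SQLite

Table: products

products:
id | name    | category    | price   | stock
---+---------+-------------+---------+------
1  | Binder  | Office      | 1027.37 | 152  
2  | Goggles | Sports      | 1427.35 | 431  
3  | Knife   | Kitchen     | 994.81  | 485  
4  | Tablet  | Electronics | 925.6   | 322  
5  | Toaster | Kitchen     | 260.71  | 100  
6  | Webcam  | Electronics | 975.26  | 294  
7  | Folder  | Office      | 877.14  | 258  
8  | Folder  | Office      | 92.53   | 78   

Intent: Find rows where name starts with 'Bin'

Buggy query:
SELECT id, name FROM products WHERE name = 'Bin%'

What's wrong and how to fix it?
Bug: '=' compares the literal string including the % character; pattern matching needs LIKE

Fix: Use LIKE for wildcard pattern matching

Corrected query:
SELECT id, name FROM products WHERE name LIKE 'Bin%'

Result:
id | name  
---+-------
1  | Binder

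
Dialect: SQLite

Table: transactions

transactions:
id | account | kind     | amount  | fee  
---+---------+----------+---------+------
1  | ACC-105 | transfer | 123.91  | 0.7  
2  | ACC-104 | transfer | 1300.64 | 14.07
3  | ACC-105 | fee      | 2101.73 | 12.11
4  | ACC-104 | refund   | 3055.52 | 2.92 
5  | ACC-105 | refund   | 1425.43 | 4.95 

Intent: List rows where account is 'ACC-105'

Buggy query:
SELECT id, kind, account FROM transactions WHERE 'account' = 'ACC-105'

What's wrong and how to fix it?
Bug: Single quotes denote string literals in SQL; the column name is being compared as a constant string

Fix: Remove the quotes around the column name (or use double quotes for an identifier)

Corrected query:
SELECT id, kind, account FROM transactions WHERE account = 'ACC-105'

Result:
id | kind     | account
---+----------+--------
1  | transfer | ACC-105
3  | fee      | ACC-105
5  | refund   | ACC-105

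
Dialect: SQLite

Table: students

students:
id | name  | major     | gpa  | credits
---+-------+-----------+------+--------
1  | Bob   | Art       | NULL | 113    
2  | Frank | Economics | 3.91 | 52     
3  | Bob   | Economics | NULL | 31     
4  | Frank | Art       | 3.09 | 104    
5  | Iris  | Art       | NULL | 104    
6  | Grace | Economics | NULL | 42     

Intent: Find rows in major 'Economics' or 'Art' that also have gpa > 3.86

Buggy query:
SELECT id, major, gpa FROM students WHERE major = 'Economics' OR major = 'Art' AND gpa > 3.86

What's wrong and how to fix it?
Bug: Without parentheses, AND is evaluated before OR, so the gpa filter only applies to the 'Art' branch

Fix: Add parentheses around the OR so the AND applies to both alternatives

Corrected query:
SELECT id, major, gpa FROM students WHERE (major = 'Economics' OR major = 'Art') AND gpa > 3.86

Result:
id | major     | gpa 
---+-----------+-----
2  | Economics | 3.91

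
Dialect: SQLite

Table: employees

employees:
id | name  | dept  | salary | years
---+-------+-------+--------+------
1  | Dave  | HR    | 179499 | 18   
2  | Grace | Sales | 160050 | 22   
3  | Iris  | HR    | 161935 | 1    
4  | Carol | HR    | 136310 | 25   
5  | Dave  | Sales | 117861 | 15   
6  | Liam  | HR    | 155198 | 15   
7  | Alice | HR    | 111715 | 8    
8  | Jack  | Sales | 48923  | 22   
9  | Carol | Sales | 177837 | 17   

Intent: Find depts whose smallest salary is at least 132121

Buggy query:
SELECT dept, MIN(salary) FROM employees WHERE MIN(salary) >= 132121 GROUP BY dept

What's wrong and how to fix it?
Bug: Aggregates like MIN are computed per group after WHERE runs

Fix: Replace WHERE with HAVING after the GROUP BY

Corrected query:
SELECT dept, MIN(salary) FROM employees GROUP BY dept HAVING MIN(salary) >= 132121

Result:
(no rows)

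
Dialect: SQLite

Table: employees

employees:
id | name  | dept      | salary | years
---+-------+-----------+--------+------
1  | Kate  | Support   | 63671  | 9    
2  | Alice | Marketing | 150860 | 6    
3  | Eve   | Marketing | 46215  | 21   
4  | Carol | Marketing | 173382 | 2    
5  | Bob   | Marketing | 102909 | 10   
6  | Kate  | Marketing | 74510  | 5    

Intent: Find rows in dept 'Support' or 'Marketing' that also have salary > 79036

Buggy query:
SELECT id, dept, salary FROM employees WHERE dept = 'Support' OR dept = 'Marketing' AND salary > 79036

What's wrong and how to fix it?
Bug: Without parentheses, AND is evaluated before OR, so the salary filter only applies to the 'Marketing' branch

Fix: Add parentheses around the OR so the AND applies to both alternatives

Corrected query:
SELECT id, dept, salary FROM employees WHERE (dept = 'Support' OR dept = 'Marketing') AND salary > 79036

Result:
id | dept      | salary
---+-----------+-------
2  | Marketing | 150860
4  | Marketing | 173382
5  | Marketing | 102909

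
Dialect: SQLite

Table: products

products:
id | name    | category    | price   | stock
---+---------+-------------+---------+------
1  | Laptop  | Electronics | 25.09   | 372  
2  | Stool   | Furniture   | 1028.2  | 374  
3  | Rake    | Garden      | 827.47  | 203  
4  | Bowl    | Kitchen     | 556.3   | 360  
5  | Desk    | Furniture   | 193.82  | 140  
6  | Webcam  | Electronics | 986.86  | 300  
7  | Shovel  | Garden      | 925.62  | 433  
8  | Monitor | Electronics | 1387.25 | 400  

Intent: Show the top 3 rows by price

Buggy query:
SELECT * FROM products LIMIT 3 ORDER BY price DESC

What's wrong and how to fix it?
Bug: ORDER BY cannot follow LIMIT; LIMIT is the final clause

Fix: Sort with ORDER BY, then apply LIMIT

Corrected query:
SELECT * FROM products ORDER BY price DESC LIMIT 3

Result:
id | name    | category    | price   | stock
---+---------+-------------+---------+------
8  | Monitor | Electronics | 1387.25 | 400  
2  | Stool   | Furniture   | 1028.2  | 374  
6  | Webcam  | Electronics | 986.86  | 300  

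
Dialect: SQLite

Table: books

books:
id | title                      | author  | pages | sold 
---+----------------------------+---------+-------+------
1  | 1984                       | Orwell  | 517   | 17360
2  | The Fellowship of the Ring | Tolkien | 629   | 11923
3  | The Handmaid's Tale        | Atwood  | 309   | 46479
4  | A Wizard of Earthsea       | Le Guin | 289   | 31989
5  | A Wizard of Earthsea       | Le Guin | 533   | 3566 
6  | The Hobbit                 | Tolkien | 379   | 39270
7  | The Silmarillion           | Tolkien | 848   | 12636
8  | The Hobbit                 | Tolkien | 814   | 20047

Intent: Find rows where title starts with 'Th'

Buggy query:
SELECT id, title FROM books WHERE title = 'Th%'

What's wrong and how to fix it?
Bug: '=' compares the literal string including the % character; pattern matching needs LIKE

Fix: Use LIKE for wildcard pattern matching

Corrected query:
SELECT id, title FROM books WHERE title LIKE 'Th%'

Result:
id | title                     
---+---------------------------
2  | The Fellowship of the Ring
3  | The Handmaid's Tale       
6  | The Hobbit                
7  | The Silmarillion          
8  | The Hobbit                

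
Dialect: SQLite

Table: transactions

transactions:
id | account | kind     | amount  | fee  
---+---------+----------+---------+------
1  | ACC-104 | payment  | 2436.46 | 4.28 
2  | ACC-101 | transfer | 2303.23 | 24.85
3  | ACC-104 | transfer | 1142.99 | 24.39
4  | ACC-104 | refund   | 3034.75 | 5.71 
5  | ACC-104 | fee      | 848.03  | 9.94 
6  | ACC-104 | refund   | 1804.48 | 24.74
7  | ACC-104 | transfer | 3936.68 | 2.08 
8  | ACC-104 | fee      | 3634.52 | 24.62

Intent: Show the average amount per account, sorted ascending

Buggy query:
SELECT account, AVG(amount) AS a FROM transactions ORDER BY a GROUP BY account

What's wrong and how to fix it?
Bug: GROUP BY must precede ORDER BY

Fix: Move ORDER BY to the end, after GROUP BY

Corrected query:
SELECT account, AVG(amount) AS a FROM transactions GROUP BY account ORDER BY a

Result:
account | a          
--------+------------
ACC-101 | 2303.23    
ACC-104 | 2405.415714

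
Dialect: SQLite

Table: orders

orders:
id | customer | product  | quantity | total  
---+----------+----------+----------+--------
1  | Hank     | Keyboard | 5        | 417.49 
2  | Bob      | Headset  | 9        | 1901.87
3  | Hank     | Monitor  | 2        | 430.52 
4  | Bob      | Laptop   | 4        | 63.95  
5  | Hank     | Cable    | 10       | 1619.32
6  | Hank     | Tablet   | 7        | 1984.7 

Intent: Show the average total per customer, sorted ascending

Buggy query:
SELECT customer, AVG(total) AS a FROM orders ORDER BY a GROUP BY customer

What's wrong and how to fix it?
Bug: ORDER BY appears before GROUP BY; SQL clause order requires GROUP BY first

Fix: Reorder: SELECT … FROM … GROUP BY … ORDER BY …

Corrected query:
SELECT customer, AVG(total) AS a FROM orders GROUP BY customer ORDER BY a

Result:
customer | a        
---------+----------
Bob      | 982.91   
Hank     | 1113.0075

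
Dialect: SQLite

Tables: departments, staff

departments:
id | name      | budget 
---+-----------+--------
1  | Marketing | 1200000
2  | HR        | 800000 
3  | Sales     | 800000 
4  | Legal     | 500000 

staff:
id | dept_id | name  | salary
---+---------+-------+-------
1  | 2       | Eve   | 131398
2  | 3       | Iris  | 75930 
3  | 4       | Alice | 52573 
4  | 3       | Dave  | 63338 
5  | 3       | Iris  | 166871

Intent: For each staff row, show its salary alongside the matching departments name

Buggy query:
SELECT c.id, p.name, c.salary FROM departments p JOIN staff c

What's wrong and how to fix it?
Bug: Missing join condition: each staff row is matched to all departments rows instead of just its own

Fix: Add ON c.dept_id = p.id to the JOIN

Corrected query:
SELECT c.id, p.name, c.salary FROM departments p JOIN staff c ON c.dept_id = p.id

Result:
id | name  | salary
---+-------+-------
1  | HR    | 131398
2  | Sales | 75930 
3  | Legal | 52573 
4  | Sales | 63338 
5  | Sales | 166871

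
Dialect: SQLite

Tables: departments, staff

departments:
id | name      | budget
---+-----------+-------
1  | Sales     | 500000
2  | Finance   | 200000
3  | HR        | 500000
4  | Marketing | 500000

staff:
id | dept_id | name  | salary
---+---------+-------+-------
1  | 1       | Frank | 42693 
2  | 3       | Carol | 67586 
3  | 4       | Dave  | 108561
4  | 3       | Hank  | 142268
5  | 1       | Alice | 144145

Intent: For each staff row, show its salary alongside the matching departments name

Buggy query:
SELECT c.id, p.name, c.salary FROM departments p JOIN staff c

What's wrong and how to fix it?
Bug: Missing join condition: each staff row is matched to all departments rows instead of just its own

Fix: Add ON c.dept_id = p.id to the JOIN

Corrected query:
SELECT c.id, p.name, c.salary FROM departments p JOIN staff c ON c.dept_id = p.id

Result:
id | name      | salary
---+-----------+-------
1  | Sales     | 42693 
2  | HR        | 67586 
3  | Marketing | 108561
4  | HR        | 142268
5  | Sales     | 144145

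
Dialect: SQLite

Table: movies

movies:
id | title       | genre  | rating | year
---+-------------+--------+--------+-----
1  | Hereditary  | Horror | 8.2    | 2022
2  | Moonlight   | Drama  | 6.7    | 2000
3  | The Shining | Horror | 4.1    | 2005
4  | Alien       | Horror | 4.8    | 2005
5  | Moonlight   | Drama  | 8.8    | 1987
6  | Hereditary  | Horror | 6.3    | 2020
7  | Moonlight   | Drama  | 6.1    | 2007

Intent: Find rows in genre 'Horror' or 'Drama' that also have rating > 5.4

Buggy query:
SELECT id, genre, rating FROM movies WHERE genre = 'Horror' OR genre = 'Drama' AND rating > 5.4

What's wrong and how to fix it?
Bug: Without parentheses, AND is evaluated before OR, so the rating filter only applies to the 'Drama' branch

Fix: Add parentheses around the OR so the AND applies to both alternatives

Corrected query:
SELECT id, genre, rating FROM movies WHERE (genre = 'Horror' OR genre = 'Drama') AND rating > 5.4

Result:
id | genre  | rating
---+--------+-------
1  | Horror | 8.2   
2  | Drama  | 6.7   
5  | Drama  | 8.8   
6  | Horror | 6.3   
7  | Drama  | 6.1   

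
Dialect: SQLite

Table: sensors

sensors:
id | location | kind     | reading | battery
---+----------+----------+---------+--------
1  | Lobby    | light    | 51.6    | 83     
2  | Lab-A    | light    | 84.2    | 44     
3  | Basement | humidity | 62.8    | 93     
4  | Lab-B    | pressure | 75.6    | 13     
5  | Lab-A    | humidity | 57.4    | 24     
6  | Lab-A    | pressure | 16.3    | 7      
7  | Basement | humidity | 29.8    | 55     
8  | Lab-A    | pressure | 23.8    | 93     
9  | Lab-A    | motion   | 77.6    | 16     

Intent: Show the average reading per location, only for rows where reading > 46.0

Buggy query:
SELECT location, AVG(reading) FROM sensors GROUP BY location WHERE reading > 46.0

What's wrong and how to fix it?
Bug: Row-level WHERE must come before GROUP BY in the clause order

Fix: Place WHERE between FROM and GROUP BY

Corrected query:
SELECT location, AVG(reading) FROM sensors WHERE reading > 46.0 GROUP BY location

Result:
location | AVG(reading)
---------+-------------
Basement | 62.8        
Lab-A    | 73.066667   
Lab-B    | 75.6        
Lobby    | 51.6        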